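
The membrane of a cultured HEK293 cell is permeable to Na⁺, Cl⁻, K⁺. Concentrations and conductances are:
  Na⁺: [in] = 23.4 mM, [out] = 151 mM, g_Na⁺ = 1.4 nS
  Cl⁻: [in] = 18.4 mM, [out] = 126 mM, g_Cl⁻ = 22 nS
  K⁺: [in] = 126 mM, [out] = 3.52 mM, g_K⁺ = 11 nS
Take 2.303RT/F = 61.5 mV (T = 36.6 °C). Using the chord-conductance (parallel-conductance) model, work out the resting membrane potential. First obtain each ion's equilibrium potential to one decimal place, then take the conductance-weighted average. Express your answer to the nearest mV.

E_Na⁺ = (61.5/1)·log₁₀(151/23.4) = 49.8 mV
E_Cl⁻ = (61.5/-1)·log₁₀(126/18.4) = -51.4 mV
E_K⁺ = (61.5/1)·log₁₀(3.52/126) = -95.6 mV
Vm = (Σ gᵢEᵢ)/(Σ gᵢ) = (1.4·49.8 + 22·-51.4 + 11·-95.6) / (1.4 + 22 + 11)
= -2112.68 / 34.4 = -61.42 mV

-61 mV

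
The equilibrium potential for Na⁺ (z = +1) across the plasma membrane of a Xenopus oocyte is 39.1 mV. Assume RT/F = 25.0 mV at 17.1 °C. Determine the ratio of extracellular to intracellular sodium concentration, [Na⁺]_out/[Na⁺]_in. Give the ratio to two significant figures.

ln([out]/[in]) = E·z/(25.0) = 39.1 × 1 / 25.0 = 1.5640
[out]/[in] = e^(1.5640) = 4.778

4.8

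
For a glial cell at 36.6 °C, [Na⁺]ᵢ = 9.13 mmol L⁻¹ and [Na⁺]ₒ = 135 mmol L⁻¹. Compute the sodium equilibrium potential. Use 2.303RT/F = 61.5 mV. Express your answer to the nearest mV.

E = (61.5/z) · log₁₀([Na⁺]_out/[Na⁺]_in) with z = +1.
= (61.5/1) · log₁₀(135/9.13) = 61.50 · log₁₀(14.79)
= 61.50 · (1.1699) = 71.95 mV

72 mV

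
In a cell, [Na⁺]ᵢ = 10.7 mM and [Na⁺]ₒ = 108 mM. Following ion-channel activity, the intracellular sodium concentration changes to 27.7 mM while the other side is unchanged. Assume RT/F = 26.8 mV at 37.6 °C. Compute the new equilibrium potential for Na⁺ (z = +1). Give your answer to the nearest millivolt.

36 mV

After the shift: [Na⁺]_out = 108, [Na⁺]_in = 27.7 mM.
E_new = (26.8/1)·ln(108/27.7) = 26.80 · (1.3607) = 36.47 mV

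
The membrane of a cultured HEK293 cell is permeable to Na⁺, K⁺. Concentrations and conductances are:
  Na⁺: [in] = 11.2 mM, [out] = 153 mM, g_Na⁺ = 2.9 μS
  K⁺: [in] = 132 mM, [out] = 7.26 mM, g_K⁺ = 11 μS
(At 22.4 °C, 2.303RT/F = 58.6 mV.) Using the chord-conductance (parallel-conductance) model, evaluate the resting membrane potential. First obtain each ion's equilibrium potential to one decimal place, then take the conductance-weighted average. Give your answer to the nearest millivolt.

-45 mV

E_Na⁺ = (58.6/1)·log₁₀(153/11.2) = 66.5 mV
E_K⁺ = (58.6/1)·log₁₀(7.26/132) = -73.8 mV
Vm = (Σ gᵢEᵢ)/(Σ gᵢ) = (2.9·66.5 + 11·-73.8) / (2.9 + 11)
= -618.95 / 13.9 = -44.53 mV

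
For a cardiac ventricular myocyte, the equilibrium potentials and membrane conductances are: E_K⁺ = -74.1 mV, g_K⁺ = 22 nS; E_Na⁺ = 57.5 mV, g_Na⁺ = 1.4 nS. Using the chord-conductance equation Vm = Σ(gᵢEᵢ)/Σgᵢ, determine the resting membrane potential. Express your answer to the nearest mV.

Σ gᵢEᵢ = 22·(-74.1) + 1.4·(57.5) = -1549.70
Σ gᵢ = 22 + 1.4 = 23.4
Vm = -1549.70 / 23.4 = -66.23 mV

-66 mV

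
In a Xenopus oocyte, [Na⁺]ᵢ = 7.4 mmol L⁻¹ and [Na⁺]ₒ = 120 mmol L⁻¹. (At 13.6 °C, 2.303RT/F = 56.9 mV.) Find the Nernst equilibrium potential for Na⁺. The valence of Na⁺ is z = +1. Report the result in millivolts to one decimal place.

E = (56.9/z) · log₁₀([Na⁺]_out/[Na⁺]_in) with z = +1.
= (56.9/1) · log₁₀(120/7.4) = 56.90 · log₁₀(16.22)
= 56.90 · (1.2099) = 68.85 mV

68.8 mV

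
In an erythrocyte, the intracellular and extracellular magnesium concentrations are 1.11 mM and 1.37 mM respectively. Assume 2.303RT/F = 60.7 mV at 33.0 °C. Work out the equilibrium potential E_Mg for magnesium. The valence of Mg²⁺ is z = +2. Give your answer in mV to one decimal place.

2.8 mV

E = (60.7/z) · log₁₀([Mg²⁺]_out/[Mg²⁺]_in) with z = +2.
= (60.7/2) · log₁₀(1.37/1.11) = 30.35 · log₁₀(1.234)
= 30.35 · (0.0914) = 2.77 mV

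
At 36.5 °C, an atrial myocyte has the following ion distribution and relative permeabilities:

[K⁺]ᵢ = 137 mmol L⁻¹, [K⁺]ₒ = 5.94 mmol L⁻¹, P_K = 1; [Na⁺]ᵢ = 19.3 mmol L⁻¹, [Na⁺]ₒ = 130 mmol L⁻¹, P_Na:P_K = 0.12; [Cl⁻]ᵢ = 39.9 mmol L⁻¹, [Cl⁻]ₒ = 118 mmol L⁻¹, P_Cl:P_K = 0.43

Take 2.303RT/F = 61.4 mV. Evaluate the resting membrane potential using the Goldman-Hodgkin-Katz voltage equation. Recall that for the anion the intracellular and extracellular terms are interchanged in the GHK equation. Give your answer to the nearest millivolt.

-42 mV

Vm = 61.4 · log₁₀[(Σ P·[cation]ₒ + Σ P·[anion]ᵢ) / (Σ P·[cation]ᵢ + Σ P·[anion]ₒ)]
Numerator = 1×5.94 + 0.12×130 + 0.43×39.9 = 38.7
Denominator = 1×137 + 0.12×19.3 + 0.43×118 = 190.1
Vm = 61.4 · log₁₀(0.20361) = 61.4 × (-0.6912) = -42.44 mV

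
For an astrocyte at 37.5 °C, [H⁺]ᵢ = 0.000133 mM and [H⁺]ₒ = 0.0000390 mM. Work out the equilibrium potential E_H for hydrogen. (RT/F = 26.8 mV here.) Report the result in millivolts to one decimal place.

-32.9 mV

E = (26.8/z) · ln([H⁺]_out/[H⁺]_in) with z = +1.
= (26.8/1) · ln(0.0000390/0.000133) = 26.80 · ln(0.2932)
= 26.80 · (-1.2268) = -32.88 mV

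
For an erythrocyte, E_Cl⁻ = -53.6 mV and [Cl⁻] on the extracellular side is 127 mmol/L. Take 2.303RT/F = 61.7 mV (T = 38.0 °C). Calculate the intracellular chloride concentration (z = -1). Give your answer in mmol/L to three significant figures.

17.2 mmol/L

Nernst: E = (61.7/-1) · log₁₀([out]/[in]), so log₁₀([out]/[in]) = -53.6 × -1 / 61.7 = 0.8687.
[out]/[in] = 10^(0.8687) = 7.391.
[in] = 127 / 7.391 = 17.18 mmol/L.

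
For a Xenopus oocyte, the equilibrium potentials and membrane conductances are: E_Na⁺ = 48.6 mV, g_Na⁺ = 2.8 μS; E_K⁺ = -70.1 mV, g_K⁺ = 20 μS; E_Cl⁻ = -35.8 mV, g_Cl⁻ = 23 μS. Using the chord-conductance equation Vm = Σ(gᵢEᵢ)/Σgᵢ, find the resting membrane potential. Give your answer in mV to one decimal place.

Σ gᵢEᵢ = 2.8·(48.6) + 20·(-70.1) + 23·(-35.8) = -2089.32
Σ gᵢ = 2.8 + 20 + 23 = 45.8
Vm = -2089.32 / 45.8 = -45.62 mV

-45.6 mV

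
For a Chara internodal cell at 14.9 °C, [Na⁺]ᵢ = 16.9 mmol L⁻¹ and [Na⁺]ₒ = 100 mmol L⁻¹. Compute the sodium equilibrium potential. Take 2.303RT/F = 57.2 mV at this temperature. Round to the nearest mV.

44 mV

E = (57.2/z) · log₁₀([Na⁺]_out/[Na⁺]_in) with z = +1.
= (57.2/1) · log₁₀(100/16.9) = 57.20 · log₁₀(5.917)
= 57.20 · (0.7721) = 44.16 mV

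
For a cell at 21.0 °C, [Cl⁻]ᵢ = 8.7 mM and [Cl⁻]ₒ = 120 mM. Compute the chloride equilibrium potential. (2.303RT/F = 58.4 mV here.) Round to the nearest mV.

E = (58.4/z) · log₁₀([Cl⁻]_out/[Cl⁻]_in) with z = -1.
For an anion, dividing by z = -1 reverses the sign.
= (58.4/-1) · log₁₀(120/8.7) = -58.40 · log₁₀(13.79)
= -58.40 · (1.1397) = -66.56 mV

-67 mV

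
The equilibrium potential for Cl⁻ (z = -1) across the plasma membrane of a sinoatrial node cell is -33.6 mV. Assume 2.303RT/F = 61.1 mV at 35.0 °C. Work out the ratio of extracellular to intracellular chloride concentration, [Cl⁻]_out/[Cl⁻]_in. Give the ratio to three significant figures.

log₁₀([out]/[in]) = E·z/(61.1) = -33.6 × -1 / 61.1 = 0.5499
[out]/[in] = 10^(0.5499) = 3.547

3.55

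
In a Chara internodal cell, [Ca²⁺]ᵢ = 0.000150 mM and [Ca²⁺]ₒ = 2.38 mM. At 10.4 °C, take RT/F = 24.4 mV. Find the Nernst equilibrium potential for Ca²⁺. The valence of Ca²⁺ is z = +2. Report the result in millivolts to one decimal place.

E = (24.4/z) · ln([Ca²⁺]_out/[Ca²⁺]_in) with z = +2.
= (24.4/2) · ln(2.38/0.000150) = 12.20 · ln(1.587e+04)
= 12.20 · (9.6720) = 118.00 mV

118.0 mV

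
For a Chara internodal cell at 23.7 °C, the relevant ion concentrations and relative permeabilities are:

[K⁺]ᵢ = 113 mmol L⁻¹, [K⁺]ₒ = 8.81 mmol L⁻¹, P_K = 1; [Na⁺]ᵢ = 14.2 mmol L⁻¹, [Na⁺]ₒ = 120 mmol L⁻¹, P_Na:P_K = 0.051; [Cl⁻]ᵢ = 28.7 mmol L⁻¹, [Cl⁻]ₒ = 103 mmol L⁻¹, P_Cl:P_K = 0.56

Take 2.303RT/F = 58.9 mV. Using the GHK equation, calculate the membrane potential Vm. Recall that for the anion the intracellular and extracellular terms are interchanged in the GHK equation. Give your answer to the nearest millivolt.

Vm = 58.9 · log₁₀[(Σ P·[cation]ₒ + Σ P·[anion]ᵢ) / (Σ P·[cation]ᵢ + Σ P·[anion]ₒ)]
Numerator = 1×8.81 + 0.051×120 + 0.56×28.7 = 31
Denominator = 1×113 + 0.051×14.2 + 0.56×103 = 171.4
Vm = 58.9 · log₁₀(0.18087) = 58.9 × (-0.7426) = -43.74 mV

-44 mV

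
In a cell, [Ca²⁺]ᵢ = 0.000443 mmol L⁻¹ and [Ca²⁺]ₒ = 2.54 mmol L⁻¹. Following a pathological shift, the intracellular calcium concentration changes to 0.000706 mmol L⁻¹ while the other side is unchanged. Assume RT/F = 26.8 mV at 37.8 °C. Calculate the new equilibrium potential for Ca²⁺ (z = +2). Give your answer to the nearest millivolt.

110 mV

After the shift: [Ca²⁺]_out = 2.54, [Ca²⁺]_in = 0.000706 mmol L⁻¹.
E_new = (26.8/2)·ln(2.54/0.000706) = 13.40 · (8.1881) = 109.72 mV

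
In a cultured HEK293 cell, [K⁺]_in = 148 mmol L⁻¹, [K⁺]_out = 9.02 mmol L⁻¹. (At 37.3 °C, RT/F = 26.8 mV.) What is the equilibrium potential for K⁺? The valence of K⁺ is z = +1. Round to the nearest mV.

-75 mV

E = (26.8/z) · ln([K⁺]_out/[K⁺]_in) with z = +1.
= (26.8/1) · ln(9.02/148) = 26.80 · ln(0.06095)
= 26.80 · (-2.7978) = -74.98 mV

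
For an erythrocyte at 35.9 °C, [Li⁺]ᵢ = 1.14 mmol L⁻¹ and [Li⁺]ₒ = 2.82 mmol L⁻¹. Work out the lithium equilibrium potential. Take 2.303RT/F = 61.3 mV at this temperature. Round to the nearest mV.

24 mV

E = (61.3/z) · log₁₀([Li⁺]_out/[Li⁺]_in) with z = +1.
= (61.3/1) · log₁₀(2.82/1.14) = 61.30 · log₁₀(2.474)
= 61.30 · (0.3933) = 24.11 mV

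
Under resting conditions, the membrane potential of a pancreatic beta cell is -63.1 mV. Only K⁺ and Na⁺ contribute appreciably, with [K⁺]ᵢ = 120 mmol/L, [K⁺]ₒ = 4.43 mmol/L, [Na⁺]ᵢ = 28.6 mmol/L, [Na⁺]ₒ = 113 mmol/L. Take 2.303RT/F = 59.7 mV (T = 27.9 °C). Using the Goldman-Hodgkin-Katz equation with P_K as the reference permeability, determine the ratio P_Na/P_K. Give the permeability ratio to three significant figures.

0.0552

Let α = P_Na/P_K. GHK: Vm = 59.7·log₁₀[(Kₒ + α·Naₒ)/(Kᵢ + α·Naᵢ)].
10^(Vm/59.7) = 10^(-63.1/59.7) = 0.08771
So 0.08771·(Kᵢ + α·Naᵢ) = Kₒ + α·Naₒ → α = (0.08771·120.0 − 4.43) / (113.0 − 0.08771·28.6)
α = (10.53 − 4.43) / (113.0 − 2.509) = 6.095/110.5 = 0.05516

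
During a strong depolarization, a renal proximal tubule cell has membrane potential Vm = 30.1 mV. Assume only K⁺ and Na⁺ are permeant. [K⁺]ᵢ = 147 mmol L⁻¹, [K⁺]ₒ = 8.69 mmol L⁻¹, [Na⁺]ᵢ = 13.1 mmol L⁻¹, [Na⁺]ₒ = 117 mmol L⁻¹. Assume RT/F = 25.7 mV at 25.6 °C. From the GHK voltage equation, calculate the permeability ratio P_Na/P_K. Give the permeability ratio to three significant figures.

6.23

Let α = P_Na/P_K. GHK: Vm = 25.7·ln[(Kₒ + α·Naₒ)/(Kᵢ + α·Naᵢ)].
e^(Vm/25.7) = e^(30.1/25.7) = 3.2259
So 3.2259·(Kᵢ + α·Naᵢ) = Kₒ + α·Naₒ → α = (3.2259·147.0 − 8.69) / (117.0 − 3.2259·13.1)
α = (474.2 − 8.69) / (117.0 − 42.26) = 465.5/74.74 = 6.228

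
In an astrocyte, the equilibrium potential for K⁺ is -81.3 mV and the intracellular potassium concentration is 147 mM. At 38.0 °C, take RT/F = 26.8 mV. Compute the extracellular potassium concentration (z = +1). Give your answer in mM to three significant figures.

Nernst: E = (26.8/1) · ln([out]/[in]), so ln([out]/[in]) = -81.3 × 1 / 26.8 = -3.0336.
[out]/[in] = e^(-3.0336) = 0.04814.
[out] = 0.04814 × 147 = 7.077 mM.

7.08 mM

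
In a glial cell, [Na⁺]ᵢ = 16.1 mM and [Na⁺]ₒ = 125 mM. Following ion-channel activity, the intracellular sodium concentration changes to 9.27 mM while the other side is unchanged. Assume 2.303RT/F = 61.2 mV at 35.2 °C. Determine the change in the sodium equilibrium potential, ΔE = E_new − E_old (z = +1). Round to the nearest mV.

E_old = (61.2/1)·log₁₀(125/16.1) = 54.47 mV
E_new = (61.2/1)·log₁₀(125/9.27) = 69.15 mV
ΔE = 69.15 − (54.47) = 14.67 mV

15 mV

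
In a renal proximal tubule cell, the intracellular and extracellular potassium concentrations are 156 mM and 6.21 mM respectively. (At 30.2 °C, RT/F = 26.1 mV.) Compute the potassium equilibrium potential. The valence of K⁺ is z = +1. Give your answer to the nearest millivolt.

-84 mV

E = (26.1/z) · ln([K⁺]_out/[K⁺]_in) with z = +1.
= (26.1/1) · ln(6.21/156) = 26.10 · ln(0.03981)
= 26.10 · (-3.2237) = -84.14 mV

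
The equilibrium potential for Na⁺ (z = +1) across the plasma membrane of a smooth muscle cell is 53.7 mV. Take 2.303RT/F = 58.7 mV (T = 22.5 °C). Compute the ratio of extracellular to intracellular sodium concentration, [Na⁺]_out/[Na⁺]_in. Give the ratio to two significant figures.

log₁₀([out]/[in]) = E·z/(58.7) = 53.7 × 1 / 58.7 = 0.9148
[out]/[in] = 10^(0.9148) = 8.219

8.2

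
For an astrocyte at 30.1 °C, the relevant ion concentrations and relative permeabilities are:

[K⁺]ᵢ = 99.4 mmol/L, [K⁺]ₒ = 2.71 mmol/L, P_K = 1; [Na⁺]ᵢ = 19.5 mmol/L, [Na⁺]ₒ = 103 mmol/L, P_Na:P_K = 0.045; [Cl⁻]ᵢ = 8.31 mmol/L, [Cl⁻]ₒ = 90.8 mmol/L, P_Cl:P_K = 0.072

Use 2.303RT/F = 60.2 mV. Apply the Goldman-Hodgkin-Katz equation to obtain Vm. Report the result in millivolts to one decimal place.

-67.9 mV

Vm = 60.2 · log₁₀[(Σ P·[cation]ₒ + Σ P·[anion]ᵢ) / (Σ P·[cation]ᵢ + Σ P·[anion]ₒ)]
Numerator = 1×2.71 + 0.045×103 + 0.072×8.31 = 7.943
Denominator = 1×99.4 + 0.045×19.5 + 0.072×90.8 = 106.8
Vm = 60.2 · log₁₀(0.074365) = 60.2 × (-1.1286) = -67.94 mV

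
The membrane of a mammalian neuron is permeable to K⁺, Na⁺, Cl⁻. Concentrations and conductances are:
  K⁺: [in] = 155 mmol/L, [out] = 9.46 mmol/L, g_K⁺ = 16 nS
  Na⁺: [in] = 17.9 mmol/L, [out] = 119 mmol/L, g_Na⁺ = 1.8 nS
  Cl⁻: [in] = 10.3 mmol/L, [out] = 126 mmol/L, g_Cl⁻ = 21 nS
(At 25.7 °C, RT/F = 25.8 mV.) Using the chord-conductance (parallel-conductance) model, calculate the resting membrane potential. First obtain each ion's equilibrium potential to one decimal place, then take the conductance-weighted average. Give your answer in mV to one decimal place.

-62.4 mV

E_K⁺ = (25.8/1)·ln(9.46/155) = -72.1 mV
E_Na⁺ = (25.8/1)·ln(119/17.9) = 48.9 mV
E_Cl⁻ = (25.8/-1)·ln(126/10.3) = -64.6 mV
Vm = (Σ gᵢEᵢ)/(Σ gᵢ) = (16·-72.1 + 1.8·48.9 + 21·-64.6) / (16 + 1.8 + 21)
= -2422.18 / 38.8 = -62.43 mV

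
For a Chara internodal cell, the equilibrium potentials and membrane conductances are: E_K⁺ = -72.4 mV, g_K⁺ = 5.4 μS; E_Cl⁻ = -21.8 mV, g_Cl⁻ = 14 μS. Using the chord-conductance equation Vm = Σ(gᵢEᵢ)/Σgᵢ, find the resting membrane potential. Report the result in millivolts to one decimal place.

Σ gᵢEᵢ = 5.4·(-72.4) + 14·(-21.8) = -696.16
Σ gᵢ = 5.4 + 14 = 19.4
Vm = -696.16 / 19.4 = -35.88 mV

-35.9 mV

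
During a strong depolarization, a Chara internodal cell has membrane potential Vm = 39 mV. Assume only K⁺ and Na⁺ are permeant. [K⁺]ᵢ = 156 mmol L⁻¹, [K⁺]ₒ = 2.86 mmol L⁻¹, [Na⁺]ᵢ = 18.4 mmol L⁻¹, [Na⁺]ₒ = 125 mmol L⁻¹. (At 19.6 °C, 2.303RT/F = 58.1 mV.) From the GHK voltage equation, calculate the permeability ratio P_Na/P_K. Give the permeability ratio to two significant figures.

19

Let α = P_Na/P_K. GHK: Vm = 58.1·log₁₀[(Kₒ + α·Naₒ)/(Kᵢ + α·Naᵢ)].
10^(Vm/58.1) = 10^(39.0/58.1) = 4.6909
So 4.6909·(Kᵢ + α·Naᵢ) = Kₒ + α·Naₒ → α = (4.6909·156.0 − 2.86) / (125.0 − 4.6909·18.4)
α = (731.8 − 2.86) / (125.0 − 86.31) = 728.9/38.69 = 18.84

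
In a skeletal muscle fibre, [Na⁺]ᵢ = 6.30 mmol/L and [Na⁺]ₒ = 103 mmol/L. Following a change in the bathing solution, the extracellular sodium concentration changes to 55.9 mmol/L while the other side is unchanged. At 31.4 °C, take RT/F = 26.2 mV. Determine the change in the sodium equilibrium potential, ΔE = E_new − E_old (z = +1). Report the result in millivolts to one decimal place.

-16.0 mV

E_old = (26.2/1)·ln(103/6.30) = 73.21 mV
E_new = (26.2/1)·ln(55.9/6.30) = 57.19 mV
ΔE = 57.19 − (73.21) = -16.01 mV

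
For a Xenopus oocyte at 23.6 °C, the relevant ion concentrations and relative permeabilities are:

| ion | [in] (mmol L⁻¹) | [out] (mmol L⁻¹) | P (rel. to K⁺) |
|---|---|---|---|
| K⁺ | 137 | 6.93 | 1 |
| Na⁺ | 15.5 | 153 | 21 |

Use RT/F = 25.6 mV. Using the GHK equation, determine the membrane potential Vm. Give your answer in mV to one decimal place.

Vm = 25.6 · ln[(Σ P·[cation]ₒ + Σ P·[anion]ᵢ) / (Σ P·[cation]ᵢ + Σ P·[anion]ₒ)]
Numerator = 1×6.93 + 21×153 = 3220
Denominator = 1×137 + 21×15.5 = 462.5
Vm = 25.6 · ln(6.962) = 25.6 × (1.9405) = 49.68 mV

49.7 mV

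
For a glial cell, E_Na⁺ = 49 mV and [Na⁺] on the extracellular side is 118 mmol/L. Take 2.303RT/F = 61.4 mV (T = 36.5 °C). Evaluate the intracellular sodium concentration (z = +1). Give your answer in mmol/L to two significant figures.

19 mmol/L

Nernst: E = (61.4/1) · log₁₀([out]/[in]), so log₁₀([out]/[in]) = 49.0 × 1 / 61.4 = 0.7980.
[out]/[in] = 10^(0.7980) = 6.281.
[in] = 118 / 6.281 = 18.79 mmol/L.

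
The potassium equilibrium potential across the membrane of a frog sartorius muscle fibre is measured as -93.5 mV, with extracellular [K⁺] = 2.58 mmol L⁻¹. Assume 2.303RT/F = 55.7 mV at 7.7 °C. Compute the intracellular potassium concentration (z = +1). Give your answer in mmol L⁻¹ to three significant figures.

Nernst: E = (55.7/1) · log₁₀([out]/[in]), so log₁₀([out]/[in]) = -93.5 × 1 / 55.7 = -1.6786.
[out]/[in] = 10^(-1.6786) = 0.02096.
[in] = 2.58 / 0.02096 = 123.1 mmol L⁻¹.

123 mmol L⁻¹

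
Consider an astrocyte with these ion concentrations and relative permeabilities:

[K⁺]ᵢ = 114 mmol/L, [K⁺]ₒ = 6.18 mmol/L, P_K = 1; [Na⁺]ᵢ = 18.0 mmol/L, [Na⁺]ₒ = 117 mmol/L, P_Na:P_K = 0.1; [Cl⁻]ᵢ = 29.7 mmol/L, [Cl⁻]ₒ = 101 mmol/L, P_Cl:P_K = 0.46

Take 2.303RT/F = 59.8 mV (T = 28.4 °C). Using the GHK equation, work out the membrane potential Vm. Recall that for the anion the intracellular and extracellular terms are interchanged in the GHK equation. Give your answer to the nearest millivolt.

-43 mV

Vm = 59.8 · log₁₀[(Σ P·[cation]ₒ + Σ P·[anion]ᵢ) / (Σ P·[cation]ᵢ + Σ P·[anion]ₒ)]
Numerator = 1×6.18 + 0.1×117 + 0.46×29.7 = 31.54
Denominator = 1×114 + 0.1×18.0 + 0.46×101 = 162.3
Vm = 59.8 · log₁₀(0.19439) = 59.8 × (-0.7113) = -42.54 mV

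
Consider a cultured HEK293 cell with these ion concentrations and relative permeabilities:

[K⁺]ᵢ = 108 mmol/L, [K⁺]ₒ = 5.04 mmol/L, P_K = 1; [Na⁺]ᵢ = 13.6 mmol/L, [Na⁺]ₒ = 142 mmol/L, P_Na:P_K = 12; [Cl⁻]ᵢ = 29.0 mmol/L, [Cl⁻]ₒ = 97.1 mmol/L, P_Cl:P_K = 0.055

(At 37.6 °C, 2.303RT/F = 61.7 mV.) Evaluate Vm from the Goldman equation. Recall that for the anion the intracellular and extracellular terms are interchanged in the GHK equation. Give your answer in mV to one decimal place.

48.8 mV

Vm = 61.7 · log₁₀[(Σ P·[cation]ₒ + Σ P·[anion]ᵢ) / (Σ P·[cation]ᵢ + Σ P·[anion]ₒ)]
Numerator = 1×5.04 + 12×142 + 0.055×29.0 = 1711
Denominator = 1×108 + 12×13.6 + 0.055×97.1 = 276.5
Vm = 61.7 · log₁₀(6.1858) = 61.7 × (0.7914) = 48.83 mV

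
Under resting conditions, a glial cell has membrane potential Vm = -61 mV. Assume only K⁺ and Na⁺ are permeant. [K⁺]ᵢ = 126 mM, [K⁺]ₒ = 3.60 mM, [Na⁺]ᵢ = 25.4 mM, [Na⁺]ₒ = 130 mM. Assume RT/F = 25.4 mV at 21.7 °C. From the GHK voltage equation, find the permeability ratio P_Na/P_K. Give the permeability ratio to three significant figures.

Let α = P_Na/P_K. GHK: Vm = 25.4·ln[(Kₒ + α·Naₒ)/(Kᵢ + α·Naᵢ)].
e^(Vm/25.4) = e^(-61.0/25.4) = 0.090575
So 0.090575·(Kᵢ + α·Naᵢ) = Kₒ + α·Naₒ → α = (0.090575·126.0 − 3.6) / (130.0 − 0.090575·25.4)
α = (11.41 − 3.6) / (130.0 − 2.301) = 7.812/127.7 = 0.06118

0.0612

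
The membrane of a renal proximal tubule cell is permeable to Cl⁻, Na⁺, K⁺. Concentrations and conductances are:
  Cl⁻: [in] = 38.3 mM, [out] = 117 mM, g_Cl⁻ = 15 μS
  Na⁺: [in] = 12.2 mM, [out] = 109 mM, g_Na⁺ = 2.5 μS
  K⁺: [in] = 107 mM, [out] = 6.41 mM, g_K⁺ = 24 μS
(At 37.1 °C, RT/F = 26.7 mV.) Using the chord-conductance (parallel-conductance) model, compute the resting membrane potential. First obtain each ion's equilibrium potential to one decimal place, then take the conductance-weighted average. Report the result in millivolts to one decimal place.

E_Cl⁻ = (26.7/-1)·ln(117/38.3) = -29.8 mV
E_Na⁺ = (26.7/1)·ln(109/12.2) = 58.5 mV
E_K⁺ = (26.7/1)·ln(6.41/107) = -75.2 mV
Vm = (Σ gᵢEᵢ)/(Σ gᵢ) = (15·-29.8 + 2.5·58.5 + 24·-75.2) / (15 + 2.5 + 24)
= -2105.55 / 41.5 = -50.74 mV

-50.7 mV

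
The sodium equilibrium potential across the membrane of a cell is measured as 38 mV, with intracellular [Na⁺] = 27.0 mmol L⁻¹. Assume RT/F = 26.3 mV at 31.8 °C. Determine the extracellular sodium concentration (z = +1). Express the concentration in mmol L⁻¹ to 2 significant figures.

110 mmol L⁻¹

Nernst: E = (26.3/1) · ln([out]/[in]), so ln([out]/[in]) = 38.0 × 1 / 26.3 = 1.4449.
[out]/[in] = e^(1.4449) = 4.241.
[out] = 4.241 × 27.0 = 114.5 mmol L⁻¹.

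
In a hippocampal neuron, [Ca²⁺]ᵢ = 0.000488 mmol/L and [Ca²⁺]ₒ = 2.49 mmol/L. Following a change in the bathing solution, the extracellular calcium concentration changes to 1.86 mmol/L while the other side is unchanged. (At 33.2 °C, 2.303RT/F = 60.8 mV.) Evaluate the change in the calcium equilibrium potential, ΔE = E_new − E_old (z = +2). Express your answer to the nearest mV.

-4 mV

E_old = (60.8/2)·log₁₀(2.49/0.000488) = 112.72 mV
E_new = (60.8/2)·log₁₀(1.86/0.000488) = 108.87 mV
ΔE = 108.87 − (112.72) = -3.85 mV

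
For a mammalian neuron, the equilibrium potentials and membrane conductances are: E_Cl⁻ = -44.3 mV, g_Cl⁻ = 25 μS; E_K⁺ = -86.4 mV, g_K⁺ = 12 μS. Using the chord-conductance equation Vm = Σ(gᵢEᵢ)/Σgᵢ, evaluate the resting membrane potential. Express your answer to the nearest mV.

Σ gᵢEᵢ = 25·(-44.3) + 12·(-86.4) = -2144.30
Σ gᵢ = 25 + 12 = 37
Vm = -2144.30 / 37 = -57.95 mV

-58 mV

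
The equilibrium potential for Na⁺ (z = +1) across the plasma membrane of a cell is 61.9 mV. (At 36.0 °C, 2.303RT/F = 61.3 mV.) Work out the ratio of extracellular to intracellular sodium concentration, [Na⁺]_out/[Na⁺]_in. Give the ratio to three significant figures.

10.2

log₁₀([out]/[in]) = E·z/(61.3) = 61.9 × 1 / 61.3 = 1.0098
[out]/[in] = 10^(1.0098) = 10.23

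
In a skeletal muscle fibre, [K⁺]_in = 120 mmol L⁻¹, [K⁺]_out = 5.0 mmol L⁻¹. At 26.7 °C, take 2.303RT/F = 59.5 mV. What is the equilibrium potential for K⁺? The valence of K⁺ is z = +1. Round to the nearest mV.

-82 mV

E = (59.5/z) · log₁₀([K⁺]_out/[K⁺]_in) with z = +1.
= (59.5/1) · log₁₀(5.0/120) = 59.50 · log₁₀(0.04167)
= 59.50 · (-1.3802) = -82.12 mV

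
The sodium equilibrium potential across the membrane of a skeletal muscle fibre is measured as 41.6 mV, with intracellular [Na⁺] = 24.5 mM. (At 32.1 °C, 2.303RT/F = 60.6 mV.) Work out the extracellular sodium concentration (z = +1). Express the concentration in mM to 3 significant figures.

Nernst: E = (60.6/1) · log₁₀([out]/[in]), so log₁₀([out]/[in]) = 41.6 × 1 / 60.6 = 0.6865.
[out]/[in] = 10^(0.6865) = 4.858.
[out] = 4.858 × 24.5 = 119 mM.

119 mM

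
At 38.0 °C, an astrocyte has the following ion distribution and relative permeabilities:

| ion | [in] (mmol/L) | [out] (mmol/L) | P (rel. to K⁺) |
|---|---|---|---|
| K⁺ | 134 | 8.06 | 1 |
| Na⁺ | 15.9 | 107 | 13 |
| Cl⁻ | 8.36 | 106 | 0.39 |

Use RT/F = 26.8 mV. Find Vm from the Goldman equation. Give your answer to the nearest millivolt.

35 mV

Vm = 26.8 · ln[(Σ P·[cation]ₒ + Σ P·[anion]ᵢ) / (Σ P·[cation]ᵢ + Σ P·[anion]ₒ)]
Numerator = 1×8.06 + 13×107 + 0.39×8.36 = 1402
Denominator = 1×134 + 13×15.9 + 0.39×106 = 382
Vm = 26.8 · ln(3.6706) = 26.8 × (1.3004) = 34.85 mV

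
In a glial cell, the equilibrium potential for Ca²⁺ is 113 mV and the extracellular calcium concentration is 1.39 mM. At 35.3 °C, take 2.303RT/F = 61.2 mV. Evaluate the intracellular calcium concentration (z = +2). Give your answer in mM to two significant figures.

Nernst: E = (61.2/2) · log₁₀([out]/[in]), so log₁₀([out]/[in]) = 113.0 × 2 / 61.2 = 3.6928.
[out]/[in] = 10^(3.6928) = 4930.
[in] = 1.39 / 4930 = 0.000282 mM.

0.00028 mM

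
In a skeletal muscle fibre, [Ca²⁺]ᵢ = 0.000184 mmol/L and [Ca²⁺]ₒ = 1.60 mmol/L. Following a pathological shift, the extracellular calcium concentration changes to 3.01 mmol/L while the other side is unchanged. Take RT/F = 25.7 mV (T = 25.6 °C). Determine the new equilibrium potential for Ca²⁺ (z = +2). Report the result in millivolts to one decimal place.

124.7 mV

After the shift: [Ca²⁺]_out = 3.01, [Ca²⁺]_in = 0.000184 mmol/L.
E_new = (25.7/2)·ln(3.01/0.000184) = 12.85 · (9.7025) = 124.68 mV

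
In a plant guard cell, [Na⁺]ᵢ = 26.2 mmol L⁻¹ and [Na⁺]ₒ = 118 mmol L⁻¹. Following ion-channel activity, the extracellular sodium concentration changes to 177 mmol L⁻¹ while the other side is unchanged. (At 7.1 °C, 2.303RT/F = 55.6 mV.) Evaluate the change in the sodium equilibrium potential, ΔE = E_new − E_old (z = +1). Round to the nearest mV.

E_old = (55.6/1)·log₁₀(118/26.2) = 36.34 mV
E_new = (55.6/1)·log₁₀(177/26.2) = 46.13 mV
ΔE = 46.13 − (36.34) = 9.79 mV

10 mV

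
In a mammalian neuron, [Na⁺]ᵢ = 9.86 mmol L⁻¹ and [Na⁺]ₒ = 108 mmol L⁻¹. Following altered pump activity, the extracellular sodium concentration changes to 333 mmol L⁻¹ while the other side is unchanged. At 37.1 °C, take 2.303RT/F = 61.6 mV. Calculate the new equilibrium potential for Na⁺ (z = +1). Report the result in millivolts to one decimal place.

After the shift: [Na⁺]_out = 333, [Na⁺]_in = 9.86 mmol L⁻¹.
E_new = (61.6/1)·log₁₀(333/9.86) = 61.60 · (1.5286) = 94.16 mV

94.2 mV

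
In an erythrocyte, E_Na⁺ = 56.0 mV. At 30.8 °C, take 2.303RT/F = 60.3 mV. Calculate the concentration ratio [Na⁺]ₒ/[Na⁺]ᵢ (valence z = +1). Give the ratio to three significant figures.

8.49

log₁₀([out]/[in]) = E·z/(60.3) = 56.0 × 1 / 60.3 = 0.9287
[out]/[in] = 10^(0.9287) = 8.486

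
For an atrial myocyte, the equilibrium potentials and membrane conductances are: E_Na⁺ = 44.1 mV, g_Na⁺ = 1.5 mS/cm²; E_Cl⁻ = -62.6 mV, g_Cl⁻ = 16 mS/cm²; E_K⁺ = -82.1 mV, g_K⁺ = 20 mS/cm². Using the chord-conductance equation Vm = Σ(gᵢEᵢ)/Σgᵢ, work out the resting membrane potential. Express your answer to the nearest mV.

-69 mV

Σ gᵢEᵢ = 1.5·(44.1) + 16·(-62.6) + 20·(-82.1) = -2577.45
Σ gᵢ = 1.5 + 16 + 20 = 37.5
Vm = -2577.45 / 37.5 = -68.73 mV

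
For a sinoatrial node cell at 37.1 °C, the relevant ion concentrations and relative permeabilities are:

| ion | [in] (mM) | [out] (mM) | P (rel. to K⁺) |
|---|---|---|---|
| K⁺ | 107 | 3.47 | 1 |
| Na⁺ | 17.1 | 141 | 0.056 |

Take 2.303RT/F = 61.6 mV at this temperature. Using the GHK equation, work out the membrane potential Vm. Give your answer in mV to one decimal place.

-60.2 mV

Vm = 61.6 · log₁₀[(Σ P·[cation]ₒ + Σ P·[anion]ᵢ) / (Σ P·[cation]ᵢ + Σ P·[anion]ₒ)]
Numerator = 1×3.47 + 0.056×141 = 11.37
Denominator = 1×107 + 0.056×17.1 = 108
Vm = 61.6 · log₁₀(0.10528) = 61.6 × (-0.9776) = -60.22 mV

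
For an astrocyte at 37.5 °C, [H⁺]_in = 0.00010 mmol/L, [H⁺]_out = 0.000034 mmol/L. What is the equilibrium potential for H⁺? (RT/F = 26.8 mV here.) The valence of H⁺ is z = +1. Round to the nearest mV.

E = (26.8/z) · ln([H⁺]_out/[H⁺]_in) with z = +1.
= (26.8/1) · ln(0.000034/0.00010) = 26.80 · ln(0.34)
= 26.80 · (-1.0788) = -28.91 mV

-29 mV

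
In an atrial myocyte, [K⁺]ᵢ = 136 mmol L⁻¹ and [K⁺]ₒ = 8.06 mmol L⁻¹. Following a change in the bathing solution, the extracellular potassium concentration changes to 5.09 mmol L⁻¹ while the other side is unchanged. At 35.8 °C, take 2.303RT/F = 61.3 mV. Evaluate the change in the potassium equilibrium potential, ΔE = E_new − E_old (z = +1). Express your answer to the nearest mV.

-12 mV

E_old = (61.3/1)·log₁₀(8.06/136) = -75.23 mV
E_new = (61.3/1)·log₁₀(5.09/136) = -87.46 mV
ΔE = -87.46 − (-75.23) = -12.24 mV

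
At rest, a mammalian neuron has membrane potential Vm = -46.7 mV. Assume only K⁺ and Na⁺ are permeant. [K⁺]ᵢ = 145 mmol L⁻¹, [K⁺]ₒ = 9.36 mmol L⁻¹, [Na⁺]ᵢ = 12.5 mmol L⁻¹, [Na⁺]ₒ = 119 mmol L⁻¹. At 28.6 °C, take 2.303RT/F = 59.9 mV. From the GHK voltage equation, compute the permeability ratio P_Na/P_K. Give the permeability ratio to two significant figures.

Let α = P_Na/P_K. GHK: Vm = 59.9·log₁₀[(Kₒ + α·Naₒ)/(Kᵢ + α·Naᵢ)].
10^(Vm/59.9) = 10^(-46.7/59.9) = 0.1661
So 0.1661·(Kᵢ + α·Naᵢ) = Kₒ + α·Naₒ → α = (0.1661·145.0 − 9.36) / (119.0 − 0.1661·12.5)
α = (24.08 − 9.36) / (119.0 − 2.076) = 14.72/116.9 = 0.1259

0.13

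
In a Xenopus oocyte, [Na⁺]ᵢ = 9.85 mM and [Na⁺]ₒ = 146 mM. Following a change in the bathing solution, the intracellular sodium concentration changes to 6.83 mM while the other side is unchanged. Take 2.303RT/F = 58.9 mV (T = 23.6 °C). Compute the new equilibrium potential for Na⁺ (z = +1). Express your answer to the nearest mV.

78 mV

After the shift: [Na⁺]_out = 146, [Na⁺]_in = 6.83 mM.
E_new = (58.9/1)·log₁₀(146/6.83) = 58.90 · (1.3299) = 78.33 mV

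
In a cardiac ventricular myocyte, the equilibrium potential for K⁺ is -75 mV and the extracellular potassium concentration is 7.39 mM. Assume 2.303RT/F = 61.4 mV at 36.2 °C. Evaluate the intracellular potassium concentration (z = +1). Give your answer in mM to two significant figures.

Nernst: E = (61.4/1) · log₁₀([out]/[in]), so log₁₀([out]/[in]) = -75.0 × 1 / 61.4 = -1.2215.
[out]/[in] = 10^(-1.2215) = 0.06005.
[in] = 7.39 / 0.06005 = 123.1 mM.

120 mM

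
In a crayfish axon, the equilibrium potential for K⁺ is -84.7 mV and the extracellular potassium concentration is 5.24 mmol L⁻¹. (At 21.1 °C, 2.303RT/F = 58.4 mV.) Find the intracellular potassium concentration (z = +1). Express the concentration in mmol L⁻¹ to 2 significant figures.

Nernst: E = (58.4/1) · log₁₀([out]/[in]), so log₁₀([out]/[in]) = -84.7 × 1 / 58.4 = -1.4503.
[out]/[in] = 10^(-1.4503) = 0.03545.
[in] = 5.24 / 0.03545 = 147.8 mmol L⁻¹.

150 mmol L⁻¹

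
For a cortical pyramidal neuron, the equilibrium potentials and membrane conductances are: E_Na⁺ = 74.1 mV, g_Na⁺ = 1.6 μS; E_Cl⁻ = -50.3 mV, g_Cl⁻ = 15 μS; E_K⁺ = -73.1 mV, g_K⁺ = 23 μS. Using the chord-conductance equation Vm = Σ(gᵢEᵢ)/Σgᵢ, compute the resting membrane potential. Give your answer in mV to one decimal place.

Σ gᵢEᵢ = 1.6·(74.1) + 15·(-50.3) + 23·(-73.1) = -2317.24
Σ gᵢ = 1.6 + 15 + 23 = 39.6
Vm = -2317.24 / 39.6 = -58.52 mV

-58.5 mV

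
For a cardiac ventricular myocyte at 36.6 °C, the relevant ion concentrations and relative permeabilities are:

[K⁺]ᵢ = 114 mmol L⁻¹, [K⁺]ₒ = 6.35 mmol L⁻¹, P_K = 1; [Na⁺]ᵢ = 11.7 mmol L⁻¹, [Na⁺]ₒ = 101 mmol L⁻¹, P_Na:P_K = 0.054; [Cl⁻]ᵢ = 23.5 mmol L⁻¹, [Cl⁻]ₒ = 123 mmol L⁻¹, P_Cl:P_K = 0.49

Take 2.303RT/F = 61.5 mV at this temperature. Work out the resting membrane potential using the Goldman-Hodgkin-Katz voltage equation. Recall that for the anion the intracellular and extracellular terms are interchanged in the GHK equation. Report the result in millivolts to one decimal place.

-53.8 mV

Vm = 61.5 · log₁₀[(Σ P·[cation]ₒ + Σ P·[anion]ᵢ) / (Σ P·[cation]ᵢ + Σ P·[anion]ₒ)]
Numerator = 1×6.35 + 0.054×101 + 0.49×23.5 = 23.32
Denominator = 1×114 + 0.054×11.7 + 0.49×123 = 174.9
Vm = 61.5 · log₁₀(0.13333) = 61.5 × (-0.8751) = -53.82 mV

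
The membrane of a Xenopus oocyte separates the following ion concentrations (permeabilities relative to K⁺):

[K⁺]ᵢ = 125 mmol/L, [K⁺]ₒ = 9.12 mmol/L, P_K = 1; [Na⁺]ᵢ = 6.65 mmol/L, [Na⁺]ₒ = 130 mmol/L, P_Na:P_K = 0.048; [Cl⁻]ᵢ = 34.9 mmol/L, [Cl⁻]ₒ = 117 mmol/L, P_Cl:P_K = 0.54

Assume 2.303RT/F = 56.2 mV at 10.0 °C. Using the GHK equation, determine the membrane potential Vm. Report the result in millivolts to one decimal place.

Vm = 56.2 · log₁₀[(Σ P·[cation]ₒ + Σ P·[anion]ᵢ) / (Σ P·[cation]ᵢ + Σ P·[anion]ₒ)]
Numerator = 1×9.12 + 0.048×130 + 0.54×34.9 = 34.21
Denominator = 1×125 + 0.048×6.65 + 0.54×117 = 188.5
Vm = 56.2 · log₁₀(0.18146) = 56.2 × (-0.7412) = -41.66 mV

-41.7 mV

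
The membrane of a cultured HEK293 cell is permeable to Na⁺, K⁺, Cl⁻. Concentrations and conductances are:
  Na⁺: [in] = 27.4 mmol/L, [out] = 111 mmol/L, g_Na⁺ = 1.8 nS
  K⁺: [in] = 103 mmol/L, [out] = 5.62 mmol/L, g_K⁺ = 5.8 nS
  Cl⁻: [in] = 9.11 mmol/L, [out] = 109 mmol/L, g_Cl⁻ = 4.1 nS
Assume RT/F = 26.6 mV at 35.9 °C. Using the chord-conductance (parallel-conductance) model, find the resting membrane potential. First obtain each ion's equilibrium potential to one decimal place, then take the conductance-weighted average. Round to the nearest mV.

E_Na⁺ = (26.6/1)·ln(111/27.4) = 37.2 mV
E_K⁺ = (26.6/1)·ln(5.62/103) = -77.4 mV
E_Cl⁻ = (26.6/-1)·ln(109/9.11) = -66.0 mV
Vm = (Σ gᵢEᵢ)/(Σ gᵢ) = (1.8·37.2 + 5.8·-77.4 + 4.1·-66.0) / (1.8 + 5.8 + 4.1)
= -652.56 / 11.7 = -55.77 mV

-56 mV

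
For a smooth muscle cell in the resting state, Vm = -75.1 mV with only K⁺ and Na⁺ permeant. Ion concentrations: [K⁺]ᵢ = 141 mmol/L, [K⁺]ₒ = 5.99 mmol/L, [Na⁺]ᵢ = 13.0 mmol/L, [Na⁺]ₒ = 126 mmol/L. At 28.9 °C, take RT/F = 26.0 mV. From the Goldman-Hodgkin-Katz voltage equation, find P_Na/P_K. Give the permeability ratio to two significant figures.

Let α = P_Na/P_K. GHK: Vm = 26.0·ln[(Kₒ + α·Naₒ)/(Kᵢ + α·Naᵢ)].
e^(Vm/26.0) = e^(-75.1/26.0) = 0.055662
So 0.055662·(Kᵢ + α·Naᵢ) = Kₒ + α·Naₒ → α = (0.055662·141.0 − 5.99) / (126.0 − 0.055662·13.0)
α = (7.848 − 5.99) / (126.0 − 0.7236) = 1.858/125.3 = 0.01483

0.015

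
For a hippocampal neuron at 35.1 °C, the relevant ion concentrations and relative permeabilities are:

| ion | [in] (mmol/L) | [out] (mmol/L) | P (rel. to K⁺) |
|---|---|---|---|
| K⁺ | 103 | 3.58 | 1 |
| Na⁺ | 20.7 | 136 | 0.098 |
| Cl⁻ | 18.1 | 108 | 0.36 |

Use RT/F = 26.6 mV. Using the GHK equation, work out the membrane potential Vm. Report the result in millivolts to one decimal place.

Vm = 26.6 · ln[(Σ P·[cation]ₒ + Σ P·[anion]ᵢ) / (Σ P·[cation]ᵢ + Σ P·[anion]ₒ)]
Numerator = 1×3.58 + 0.098×136 + 0.36×18.1 = 23.42
Denominator = 1×103 + 0.098×20.7 + 0.36×108 = 143.9
Vm = 26.6 · ln(0.16277) = 26.6 × (-1.8154) = -48.29 mV

-48.3 mV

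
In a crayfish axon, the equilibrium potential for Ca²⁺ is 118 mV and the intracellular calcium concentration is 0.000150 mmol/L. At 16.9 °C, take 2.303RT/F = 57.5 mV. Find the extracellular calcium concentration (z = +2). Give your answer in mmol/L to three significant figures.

Nernst: E = (57.5/2) · log₁₀([out]/[in]), so log₁₀([out]/[in]) = 118.0 × 2 / 57.5 = 4.1043.
[out]/[in] = 10^(4.1043) = 1.272e+04.
[out] = 1.272e+04 × 0.000150 = 1.907 mmol/L.

1.91 mmol/L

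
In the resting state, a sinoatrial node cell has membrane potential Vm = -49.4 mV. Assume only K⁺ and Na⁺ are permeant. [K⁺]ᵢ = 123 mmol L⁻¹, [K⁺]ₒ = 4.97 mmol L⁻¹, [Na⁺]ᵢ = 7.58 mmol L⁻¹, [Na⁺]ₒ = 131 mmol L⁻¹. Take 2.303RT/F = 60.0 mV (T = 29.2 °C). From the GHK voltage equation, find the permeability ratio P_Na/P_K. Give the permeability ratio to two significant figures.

Let α = P_Na/P_K. GHK: Vm = 60.0·log₁₀[(Kₒ + α·Naₒ)/(Kᵢ + α·Naᵢ)].
10^(Vm/60.0) = 10^(-49.4/60.0) = 0.1502
So 0.1502·(Kᵢ + α·Naᵢ) = Kₒ + α·Naₒ → α = (0.1502·123.0 − 4.97) / (131.0 − 0.1502·7.58)
α = (18.47 − 4.97) / (131.0 − 1.139) = 13.5/129.9 = 0.104

0.10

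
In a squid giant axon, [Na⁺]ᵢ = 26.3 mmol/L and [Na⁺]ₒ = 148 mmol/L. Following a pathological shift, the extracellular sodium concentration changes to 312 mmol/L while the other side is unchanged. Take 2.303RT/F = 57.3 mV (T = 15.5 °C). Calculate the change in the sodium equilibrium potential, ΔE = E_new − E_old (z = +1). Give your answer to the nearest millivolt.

E_old = (57.3/1)·log₁₀(148/26.3) = 42.99 mV
E_new = (57.3/1)·log₁₀(312/26.3) = 61.55 mV
ΔE = 61.55 − (42.99) = 18.56 mV

19 mV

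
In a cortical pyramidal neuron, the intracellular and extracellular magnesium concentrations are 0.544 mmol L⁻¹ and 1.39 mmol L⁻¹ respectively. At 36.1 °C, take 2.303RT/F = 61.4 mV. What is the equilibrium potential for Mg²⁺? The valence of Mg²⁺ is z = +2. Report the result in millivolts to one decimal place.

12.5 mV

E = (61.4/z) · log₁₀([Mg²⁺]_out/[Mg²⁺]_in) with z = +2.
= (61.4/2) · log₁₀(1.39/0.544) = 30.70 · log₁₀(2.555)
= 30.70 · (0.4074) = 12.51 mV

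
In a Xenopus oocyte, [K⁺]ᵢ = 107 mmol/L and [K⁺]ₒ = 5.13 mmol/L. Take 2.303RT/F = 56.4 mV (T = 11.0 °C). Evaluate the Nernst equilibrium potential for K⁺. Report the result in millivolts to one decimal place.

E = (56.4/z) · log₁₀([K⁺]_out/[K⁺]_in) with z = +1.
= (56.4/1) · log₁₀(5.13/107) = 56.40 · log₁₀(0.04794)
= 56.40 · (-1.3193) = -74.41 mV

-74.4 mV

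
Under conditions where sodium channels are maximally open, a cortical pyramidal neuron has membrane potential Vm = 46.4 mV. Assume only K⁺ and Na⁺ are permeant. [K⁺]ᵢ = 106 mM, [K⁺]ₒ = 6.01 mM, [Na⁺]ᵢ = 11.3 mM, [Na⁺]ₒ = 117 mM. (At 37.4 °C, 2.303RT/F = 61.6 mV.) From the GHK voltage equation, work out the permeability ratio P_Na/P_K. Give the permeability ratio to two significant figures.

11

Let α = P_Na/P_K. GHK: Vm = 61.6·log₁₀[(Kₒ + α·Naₒ)/(Kᵢ + α·Naᵢ)].
10^(Vm/61.6) = 10^(46.4/61.6) = 5.6656
So 5.6656·(Kᵢ + α·Naᵢ) = Kₒ + α·Naₒ → α = (5.6656·106.0 − 6.01) / (117.0 − 5.6656·11.3)
α = (600.6 − 6.01) / (117.0 − 64.02) = 594.5/52.98 = 11.22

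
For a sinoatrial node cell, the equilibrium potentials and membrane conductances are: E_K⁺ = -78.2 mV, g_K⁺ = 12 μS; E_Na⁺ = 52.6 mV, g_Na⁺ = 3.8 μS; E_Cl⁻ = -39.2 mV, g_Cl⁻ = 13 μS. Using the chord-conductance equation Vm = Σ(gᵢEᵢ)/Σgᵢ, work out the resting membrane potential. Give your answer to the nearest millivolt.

Σ gᵢEᵢ = 12·(-78.2) + 3.8·(52.6) + 13·(-39.2) = -1248.12
Σ gᵢ = 12 + 3.8 + 13 = 28.8
Vm = -1248.12 / 28.8 = -43.34 mV

-43 mV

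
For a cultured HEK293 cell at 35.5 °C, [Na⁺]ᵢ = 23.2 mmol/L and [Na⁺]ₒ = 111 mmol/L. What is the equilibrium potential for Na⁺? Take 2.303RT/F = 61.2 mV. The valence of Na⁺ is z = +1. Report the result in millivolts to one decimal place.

E = (61.2/z) · log₁₀([Na⁺]_out/[Na⁺]_in) with z = +1.
= (61.2/1) · log₁₀(111/23.2) = 61.20 · log₁₀(4.784)
= 61.20 · (0.6798) = 41.61 mV

41.6 mV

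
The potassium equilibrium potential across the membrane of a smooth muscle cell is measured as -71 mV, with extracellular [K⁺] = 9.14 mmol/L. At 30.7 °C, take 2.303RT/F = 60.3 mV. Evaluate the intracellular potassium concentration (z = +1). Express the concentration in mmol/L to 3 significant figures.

Nernst: E = (60.3/1) · log₁₀([out]/[in]), so log₁₀([out]/[in]) = -71.0 × 1 / 60.3 = -1.1774.
[out]/[in] = 10^(-1.1774) = 0.06646.
[in] = 9.14 / 0.06646 = 137.5 mmol/L.

138 mmol/L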